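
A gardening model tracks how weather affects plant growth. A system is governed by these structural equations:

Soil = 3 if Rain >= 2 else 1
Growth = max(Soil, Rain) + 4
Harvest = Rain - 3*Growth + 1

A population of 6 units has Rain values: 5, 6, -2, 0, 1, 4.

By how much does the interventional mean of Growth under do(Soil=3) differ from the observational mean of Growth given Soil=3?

do(Soil=3) breaks Soil's dependence on Rain. With Soil=3 fixed, Growth across the units is 9, 10, 7, 7, 7, 8, mean 8.
Observing Soil=3 restricts to units where Soil's equation naturally yields 3: Rain ∈ {5, 6, 4}. In that subpopulation Growth = 9, 10, 8, mean 9.
Difference = 8 − 9 = -1.

-1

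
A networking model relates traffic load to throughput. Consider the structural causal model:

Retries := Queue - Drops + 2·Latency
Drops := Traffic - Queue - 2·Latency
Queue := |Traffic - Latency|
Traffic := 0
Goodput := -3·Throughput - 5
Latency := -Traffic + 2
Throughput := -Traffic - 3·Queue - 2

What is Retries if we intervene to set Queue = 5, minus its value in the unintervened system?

6

do(Queue=5) replaces the equation Queue := |Traffic - Latency| with the constant Queue = 5.
Latency = -Traffic + 2  [with Traffic=0]  = 2
Drops = Traffic - Queue - 2·Latency  [with Traffic=0, Queue=5, Latency=2]  = -9
Retries = Queue - Drops + 2·Latency  [with Queue=5, Drops=-9, Latency=2]  = 18
Without intervention: Latency = -Traffic + 2  [with Traffic=0]  = 2; Queue = |Traffic - Latency|  [with Traffic=0, Latency=2]  = 2; Drops = Traffic - Queue - 2·Latency  [with Traffic=0, Queue=2, Latency=2]  = -6; Retries = Queue - Drops + 2·Latency  [with Queue=2, Drops=-6, Latency=2]  = 12.
Change = 18 − 12 = 6.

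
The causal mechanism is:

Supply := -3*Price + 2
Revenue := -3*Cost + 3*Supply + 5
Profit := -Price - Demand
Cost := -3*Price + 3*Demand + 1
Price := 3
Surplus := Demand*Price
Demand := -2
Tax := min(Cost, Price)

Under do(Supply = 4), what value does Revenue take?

do(Supply=4) replaces the equation Supply := -3*Price + 2 with the constant Supply = 4.
Cost = -3*Price + 3*Demand + 1  [with Price=3, Demand=-2]  = -14
Revenue = -3*Cost + 3*Supply + 5  [with Cost=-14, Supply=4]  = 59

59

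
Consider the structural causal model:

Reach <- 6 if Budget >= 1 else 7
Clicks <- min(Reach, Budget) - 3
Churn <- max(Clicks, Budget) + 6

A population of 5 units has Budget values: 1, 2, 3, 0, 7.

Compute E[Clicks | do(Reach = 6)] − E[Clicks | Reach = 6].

-0.6

do(Reach=6) breaks Reach's dependence on Budget. With Reach=6 fixed, Clicks across the units is -2, -1, 0, -3, 3, mean -0.6.
E[Clicks|Reach=6] averages over only the 4 units with Reach=6 (Budget = 1, 2, 3, 7): Clicks = -2, -1, 0, 3, mean 0.
Difference = -0.6 − 0 = -0.6.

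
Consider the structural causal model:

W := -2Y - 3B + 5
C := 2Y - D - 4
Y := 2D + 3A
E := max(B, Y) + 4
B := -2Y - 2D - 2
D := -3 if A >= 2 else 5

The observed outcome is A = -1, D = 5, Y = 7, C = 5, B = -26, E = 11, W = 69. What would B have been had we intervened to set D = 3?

do(D=3) replaces the equation D := -3 if A >= 2 else 5 with the constant D = 3.
Y = 2D + 3A  [with D=3, A=-1]  = 3
B = -2Y - 2D - 2  [with Y=3, D=3]  = -14

-14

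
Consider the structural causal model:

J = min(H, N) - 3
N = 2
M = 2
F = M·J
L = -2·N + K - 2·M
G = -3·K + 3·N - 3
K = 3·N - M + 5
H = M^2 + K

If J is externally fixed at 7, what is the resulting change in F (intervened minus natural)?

do(J=7) replaces the equation J = min(H, N) - 3 with the constant J = 7.
F = M·J  [with M=2, J=7]  = 14
Without intervention: K = 3·N - M + 5  [with N=2, M=2]  = 9; H = M^2 + K  [with M=2, K=9]  = 13; J = min(H, N) - 3  [with H=13, N=2]  = -1; F = M·J  [with M=2, J=-1]  = -2.
Change = 14 − (-2) = 16.

16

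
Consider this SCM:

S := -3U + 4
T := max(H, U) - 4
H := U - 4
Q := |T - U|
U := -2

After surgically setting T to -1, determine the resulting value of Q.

1

The intervention breaks the incoming arrows to T: T := max(H, U) - 4 no longer applies, and T = -1.
Q = |T - U|  [with T=-1, U=-2]  = 1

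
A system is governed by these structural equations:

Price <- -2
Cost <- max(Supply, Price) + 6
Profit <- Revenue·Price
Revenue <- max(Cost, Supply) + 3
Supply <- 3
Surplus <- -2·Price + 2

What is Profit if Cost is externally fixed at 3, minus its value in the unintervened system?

do(Cost=3) replaces the equation Cost <- max(Supply, Price) + 6 with the constant Cost = 3.
Revenue = max(Cost, Supply) + 3  [with Cost=3, Supply=3]  = 6
Profit = Revenue·Price  [with Revenue=6, Price=-2]  = -12
Without intervention: Cost = max(Supply, Price) + 6  [with Supply=3, Price=-2]  = 9; Revenue = max(Cost, Supply) + 3  [with Cost=9, Supply=3]  = 12; Profit = Revenue·Price  [with Revenue=12, Price=-2]  = -24.
Change = -12 − (-24) = 12.

12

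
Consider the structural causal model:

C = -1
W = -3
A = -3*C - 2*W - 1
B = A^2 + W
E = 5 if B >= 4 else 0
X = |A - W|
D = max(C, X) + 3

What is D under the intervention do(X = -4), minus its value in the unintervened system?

-12

Intervening sets X = -4 and removes its equation (X = |A - W|).
D = max(C, X) + 3  [with C=-1, X=-4]  = 2
Without intervention: A = -3*C - 2*W - 1  [with C=-1, W=-3]  = 8; X = |A - W|  [with A=8, W=-3]  = 11; D = max(C, X) + 3  [with C=-1, X=11]  = 14.
Change = 2 − 14 = -12.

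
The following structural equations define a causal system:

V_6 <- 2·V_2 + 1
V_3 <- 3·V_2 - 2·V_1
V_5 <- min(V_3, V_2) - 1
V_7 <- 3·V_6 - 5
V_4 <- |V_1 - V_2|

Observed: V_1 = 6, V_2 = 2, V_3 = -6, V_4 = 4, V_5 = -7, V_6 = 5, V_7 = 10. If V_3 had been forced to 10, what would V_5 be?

1

do(V_3=10) replaces the equation V_3 <- 3·V_2 - 2·V_1 with the constant V_3 = 10.
V_5 = min(V_3, V_2) - 1  [with V_3=10, V_2=2]  = 1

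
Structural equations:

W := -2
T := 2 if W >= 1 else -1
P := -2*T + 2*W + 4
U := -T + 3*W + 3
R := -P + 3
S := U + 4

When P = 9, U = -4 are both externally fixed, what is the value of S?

Setting P = 9, U = -4 by intervention discards those variables' equations.
S = U + 4  [with U=-4]  = 0

0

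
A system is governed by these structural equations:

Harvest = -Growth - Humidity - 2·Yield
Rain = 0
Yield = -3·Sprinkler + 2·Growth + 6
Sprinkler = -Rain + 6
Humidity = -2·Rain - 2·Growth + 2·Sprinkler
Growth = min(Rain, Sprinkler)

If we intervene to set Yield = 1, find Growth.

do(Yield=1) replaces the equation Yield = -3·Sprinkler + 2·Growth + 6 with the constant Yield = 1.
Growth is not downstream of the intervention, so its value is determined by the original equations.
Sprinkler = -Rain + 6  [with Rain=0]  = 6
Growth = min(Rain, Sprinkler)  [with Rain=0, Sprinkler=6]  = 0

0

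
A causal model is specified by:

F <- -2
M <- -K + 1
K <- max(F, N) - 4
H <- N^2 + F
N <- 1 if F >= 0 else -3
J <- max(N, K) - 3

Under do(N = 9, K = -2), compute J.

Setting N = 9, K = -2 by intervention discards those variables' equations.
J = max(N, K) - 3  [with N=9, K=-2]  = 6

6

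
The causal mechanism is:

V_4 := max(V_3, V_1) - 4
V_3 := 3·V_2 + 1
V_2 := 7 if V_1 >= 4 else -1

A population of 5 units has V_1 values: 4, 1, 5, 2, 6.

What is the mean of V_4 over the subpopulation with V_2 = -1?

Observing V_2=-1 restricts to units where V_2's equation naturally yields -1: V_1 ∈ {1, 2}. In that subpopulation V_4 = -3, -2, mean -2.5.

-2.5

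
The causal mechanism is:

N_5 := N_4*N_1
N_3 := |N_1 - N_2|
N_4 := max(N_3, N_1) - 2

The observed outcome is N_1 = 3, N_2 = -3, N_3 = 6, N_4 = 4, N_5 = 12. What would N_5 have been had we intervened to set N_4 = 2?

6

Intervening sets N_4 = 2 and removes its equation (N_4 := max(N_3, N_1) - 2).
N_5 = N_4*N_1  [with N_4=2, N_1=3]  = 6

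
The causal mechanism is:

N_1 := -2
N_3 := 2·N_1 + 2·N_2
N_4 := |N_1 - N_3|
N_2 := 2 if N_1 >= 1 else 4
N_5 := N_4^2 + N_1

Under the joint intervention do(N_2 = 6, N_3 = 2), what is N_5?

Under do(N_2 = 6, N_3 = 2), each intervened variable's structural equation is replaced by its fixed value.
N_4 = |N_1 - N_3|  [with N_1=-2, N_3=2]  = 4
N_5 = N_4^2 + N_1  [with N_4=4, N_1=-2]  = 14

14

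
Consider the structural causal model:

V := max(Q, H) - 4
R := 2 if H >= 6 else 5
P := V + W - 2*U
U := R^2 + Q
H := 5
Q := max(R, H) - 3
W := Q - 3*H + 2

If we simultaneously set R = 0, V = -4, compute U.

2

Setting R = 0, V = -4 by intervention discards those variables' equations.
Q = max(R, H) - 3  [with R=0, H=5]  = 2
U = R^2 + Q  [with R=0, Q=2]  = 2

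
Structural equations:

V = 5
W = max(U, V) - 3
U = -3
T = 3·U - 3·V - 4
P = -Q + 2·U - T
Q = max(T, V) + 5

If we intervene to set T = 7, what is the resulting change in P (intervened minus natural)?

-37

do(T=7) replaces the equation T = 3·U - 3·V - 4 with the constant T = 7.
Q = max(T, V) + 5  [with T=7, V=5]  = 12
P = -Q + 2·U - T  [with Q=12, U=-3, T=7]  = -25
Without intervention: T = 3·U - 3·V - 4  [with U=-3, V=5]  = -28; Q = max(T, V) + 5  [with T=-28, V=5]  = 10; P = -Q + 2·U - T  [with Q=10, U=-3, T=-28]  = 12.
Change = -25 − 12 = -37.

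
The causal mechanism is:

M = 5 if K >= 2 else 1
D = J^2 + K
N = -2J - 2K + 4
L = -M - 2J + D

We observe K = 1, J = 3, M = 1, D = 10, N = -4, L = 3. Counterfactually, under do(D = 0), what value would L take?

Under do(D=0), the mechanism D = J^2 + K is discarded; D is fixed at 0.
M = 5 if K >= 2 else 1  [with K=1]  = 1
L = -M - 2J + D  [with M=1, J=3, D=0]  = -7

-7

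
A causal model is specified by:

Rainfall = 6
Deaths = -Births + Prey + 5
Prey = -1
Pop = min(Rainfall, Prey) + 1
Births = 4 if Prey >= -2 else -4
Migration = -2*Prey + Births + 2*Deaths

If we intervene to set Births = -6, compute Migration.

16

do(Births=-6) replaces the equation Births = 4 if Prey >= -2 else -4 with the constant Births = -6.
Deaths = -Births + Prey + 5  [with Births=-6, Prey=-1]  = 10
Migration = -2*Prey + Births + 2*Deaths  [with Prey=-1, Births=-6, Deaths=10]  = 16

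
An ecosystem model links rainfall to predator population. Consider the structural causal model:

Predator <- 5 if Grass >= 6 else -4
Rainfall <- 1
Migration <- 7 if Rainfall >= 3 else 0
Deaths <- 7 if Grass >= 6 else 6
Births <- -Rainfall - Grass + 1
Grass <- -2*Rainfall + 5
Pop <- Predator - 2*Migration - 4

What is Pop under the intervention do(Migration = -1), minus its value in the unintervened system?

2

Intervening sets Migration = -1 and removes its equation (Migration <- 7 if Rainfall >= 3 else 0).
Grass = -2*Rainfall + 5  [with Rainfall=1]  = 3
Predator = 5 if Grass >= 6 else -4  [with Grass=3]  = -4
Pop = Predator - 2*Migration - 4  [with Predator=-4, Migration=-1]  = -6
Without intervention: Grass = -2*Rainfall + 5  [with Rainfall=1]  = 3; Predator = 5 if Grass >= 6 else -4  [with Grass=3]  = -4; Migration = 7 if Rainfall >= 3 else 0  [with Rainfall=1]  = 0; Pop = Predator - 2*Migration - 4  [with Predator=-4, Migration=0]  = -8.
Change = -6 − (-8) = 2.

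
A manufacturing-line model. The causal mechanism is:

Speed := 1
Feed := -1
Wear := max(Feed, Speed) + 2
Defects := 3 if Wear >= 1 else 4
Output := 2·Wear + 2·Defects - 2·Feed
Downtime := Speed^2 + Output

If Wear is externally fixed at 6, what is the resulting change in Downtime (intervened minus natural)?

The intervention breaks the incoming arrows to Wear: Wear := max(Feed, Speed) + 2 no longer applies, and Wear = 6.
Defects = 3 if Wear >= 1 else 4  [with Wear=6]  = 3
Output = 2·Wear + 2·Defects - 2·Feed  [with Wear=6, Defects=3, Feed=-1]  = 20
Downtime = Speed^2 + Output  [with Speed=1, Output=20]  = 21
Without intervention: Wear = max(Feed, Speed) + 2  [with Feed=-1, Speed=1]  = 3; Defects = 3 if Wear >= 1 else 4  [with Wear=3]  = 3; Output = 2·Wear + 2·Defects - 2·Feed  [with Wear=3, Defects=3, Feed=-1]  = 14; Downtime = Speed^2 + Output  [with Speed=1, Output=14]  = 15.
Change = 21 − 15 = 6.

6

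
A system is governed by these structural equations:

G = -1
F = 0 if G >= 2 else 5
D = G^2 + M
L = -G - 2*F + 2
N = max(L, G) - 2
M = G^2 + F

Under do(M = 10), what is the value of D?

The intervention breaks the incoming arrows to M: M = G^2 + F no longer applies, and M = 10.
D = G^2 + M  [with G=-1, M=10]  = 11

11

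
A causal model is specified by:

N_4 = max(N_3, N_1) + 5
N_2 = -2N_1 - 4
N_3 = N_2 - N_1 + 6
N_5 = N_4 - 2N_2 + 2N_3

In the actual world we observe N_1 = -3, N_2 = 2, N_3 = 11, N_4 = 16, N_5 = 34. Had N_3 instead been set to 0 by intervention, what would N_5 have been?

do(N_3=0) replaces the equation N_3 = N_2 - N_1 + 6 with the constant N_3 = 0.
N_2 = -2N_1 - 4  [with N_1=-3]  = 2
N_4 = max(N_3, N_1) + 5  [with N_3=0, N_1=-3]  = 5
N_5 = N_4 - 2N_2 + 2N_3  [with N_4=5, N_2=2, N_3=0]  = 1

1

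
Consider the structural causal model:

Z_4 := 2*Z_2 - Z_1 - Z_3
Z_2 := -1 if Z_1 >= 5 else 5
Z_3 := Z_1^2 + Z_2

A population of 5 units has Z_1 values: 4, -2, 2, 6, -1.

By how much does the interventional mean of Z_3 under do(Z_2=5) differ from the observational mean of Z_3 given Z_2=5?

Under do(Z_2=5), Z_2's equation is replaced by Z_2=5 for every unit. Per-unit Z_3: 21, 9, 9, 41, 6. Mean = 17.2.
E[Z_3|Z_2=5] averages over only the 4 units with Z_2=5 (Z_1 = 4, -2, 2, -1): Z_3 = 21, 9, 9, 6, mean 11.25.
Difference = 17.2 − 11.25 = 5.95.

5.95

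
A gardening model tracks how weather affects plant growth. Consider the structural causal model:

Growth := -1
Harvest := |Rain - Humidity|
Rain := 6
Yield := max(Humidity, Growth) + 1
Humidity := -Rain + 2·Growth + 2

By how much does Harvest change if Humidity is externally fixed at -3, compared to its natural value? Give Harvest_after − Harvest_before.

do(Humidity=-3) replaces the equation Humidity := -Rain + 2·Growth + 2 with the constant Humidity = -3.
Harvest = |Rain - Humidity|  [with Rain=6, Humidity=-3]  = 9
Without intervention: Humidity = -Rain + 2·Growth + 2  [with Rain=6, Growth=-1]  = -6; Harvest = |Rain - Humidity|  [with Rain=6, Humidity=-6]  = 12.
Change = 9 − 12 = -3.

-3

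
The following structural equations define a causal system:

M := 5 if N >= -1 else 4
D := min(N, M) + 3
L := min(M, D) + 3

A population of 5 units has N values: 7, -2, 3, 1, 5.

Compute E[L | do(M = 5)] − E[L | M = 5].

Every unit gets M=5 under the intervention. L values become 8, 4, 8, 7, 8; E[L|do(M=5)] = 7.
Conditioning on M=5 selects the 4 unit(s) with N ∈ {7, 3, 1, 5}. Their L values: 8, 8, 7, 8. Mean = 7.75.
Difference = 7 − 7.75 = -0.75.

-0.75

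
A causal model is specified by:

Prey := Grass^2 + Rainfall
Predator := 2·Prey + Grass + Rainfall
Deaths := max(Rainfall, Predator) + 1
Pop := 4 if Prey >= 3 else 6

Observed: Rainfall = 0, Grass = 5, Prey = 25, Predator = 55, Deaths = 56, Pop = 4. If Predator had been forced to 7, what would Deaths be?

8

Intervening sets Predator = 7 and removes its equation (Predator := 2·Prey + Grass + Rainfall).
Deaths = max(Rainfall, Predator) + 1  [with Rainfall=0, Predator=7]  = 8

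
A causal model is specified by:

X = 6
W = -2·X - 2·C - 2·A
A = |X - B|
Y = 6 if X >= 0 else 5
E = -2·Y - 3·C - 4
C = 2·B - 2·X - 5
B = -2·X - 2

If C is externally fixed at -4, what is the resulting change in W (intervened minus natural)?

do(C=-4) replaces the equation C = 2·B - 2·X - 5 with the constant C = -4.
B = -2·X - 2  [with X=6]  = -14
A = |X - B|  [with X=6, B=-14]  = 20
W = -2·X - 2·C - 2·A  [with X=6, C=-4, A=20]  = -44
Without intervention: B = -2·X - 2  [with X=6]  = -14; C = 2·B - 2·X - 5  [with B=-14, X=6]  = -45; A = |X - B|  [with X=6, B=-14]  = 20; W = -2·X - 2·C - 2·A  [with X=6, C=-45, A=20]  = 38.
Change = -44 − 38 = -82.

-82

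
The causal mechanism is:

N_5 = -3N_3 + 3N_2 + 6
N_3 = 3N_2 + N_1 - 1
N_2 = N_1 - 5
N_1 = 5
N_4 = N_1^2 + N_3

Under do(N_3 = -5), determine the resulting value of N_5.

21

do(N_3=-5) replaces the equation N_3 = 3N_2 + N_1 - 1 with the constant N_3 = -5.
N_2 = N_1 - 5  [with N_1=5]  = 0
N_5 = -3N_3 + 3N_2 + 6  [with N_3=-5, N_2=0]  = 21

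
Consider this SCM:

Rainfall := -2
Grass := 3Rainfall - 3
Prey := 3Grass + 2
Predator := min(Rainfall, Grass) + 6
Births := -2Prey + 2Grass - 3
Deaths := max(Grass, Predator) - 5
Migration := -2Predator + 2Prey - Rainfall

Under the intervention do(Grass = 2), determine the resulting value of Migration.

Under do(Grass=2), the mechanism Grass := 3Rainfall - 3 is discarded; Grass is fixed at 2.
Prey = 3Grass + 2  [with Grass=2]  = 8
Predator = min(Rainfall, Grass) + 6  [with Rainfall=-2, Grass=2]  = 4
Migration = -2Predator + 2Prey - Rainfall  [with Predator=4, Prey=8, Rainfall=-2]  = 10

10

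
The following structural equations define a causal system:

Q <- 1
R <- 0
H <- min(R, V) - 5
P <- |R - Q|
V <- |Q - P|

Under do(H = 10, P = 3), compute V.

2

Under do(H = 10, P = 3), each intervened variable's structural equation is replaced by its fixed value.
V = |Q - P|  [with Q=1, P=3]  = 2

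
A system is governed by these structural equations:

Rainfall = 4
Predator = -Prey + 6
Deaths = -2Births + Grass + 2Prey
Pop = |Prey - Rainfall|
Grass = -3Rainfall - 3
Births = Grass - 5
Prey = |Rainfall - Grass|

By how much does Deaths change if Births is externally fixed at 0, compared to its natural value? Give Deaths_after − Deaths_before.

The intervention breaks the incoming arrows to Births: Births = Grass - 5 no longer applies, and Births = 0.
Grass = -3Rainfall - 3  [with Rainfall=4]  = -15
Prey = |Rainfall - Grass|  [with Rainfall=4, Grass=-15]  = 19
Deaths = -2Births + Grass + 2Prey  [with Births=0, Grass=-15, Prey=19]  = 23
Without intervention: Grass = -3Rainfall - 3  [with Rainfall=4]  = -15; Prey = |Rainfall - Grass|  [with Rainfall=4, Grass=-15]  = 19; Births = Grass - 5  [with Grass=-15]  = -20; Deaths = -2Births + Grass + 2Prey  [with Births=-20, Grass=-15, Prey=19]  = 63.
Change = 23 − 63 = -40.

-40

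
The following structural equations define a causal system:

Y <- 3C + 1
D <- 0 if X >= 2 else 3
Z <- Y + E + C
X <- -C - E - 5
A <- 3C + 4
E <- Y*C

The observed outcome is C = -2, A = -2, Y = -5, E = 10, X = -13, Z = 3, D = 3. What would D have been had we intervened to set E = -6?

0

The intervention breaks the incoming arrows to E: E <- Y*C no longer applies, and E = -6.
X = -C - E - 5  [with C=-2, E=-6]  = 3
D = 0 if X >= 2 else 3  [with X=3]  = 0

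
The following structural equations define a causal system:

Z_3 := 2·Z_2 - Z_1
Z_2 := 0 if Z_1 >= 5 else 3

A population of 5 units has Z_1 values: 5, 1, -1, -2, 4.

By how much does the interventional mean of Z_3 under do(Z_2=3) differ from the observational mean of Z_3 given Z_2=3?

-0.9

Every unit gets Z_2=3 under the intervention. Z_3 values become 1, 5, 7, 8, 2; E[Z_3|do(Z_2=3)] = 4.6.
Conditioning on Z_2=3 selects the 4 unit(s) with Z_1 ∈ {1, -1, -2, 4}. Their Z_3 values: 5, 7, 8, 2. Mean = 5.5.
Difference = 4.6 − 5.5 = -0.9.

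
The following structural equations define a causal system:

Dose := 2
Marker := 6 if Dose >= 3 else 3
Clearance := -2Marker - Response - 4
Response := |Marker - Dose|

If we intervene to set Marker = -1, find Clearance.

-5

Under do(Marker=-1), the mechanism Marker := 6 if Dose >= 3 else 3 is discarded; Marker is fixed at -1.
Response = |Marker - Dose|  [with Marker=-1, Dose=2]  = 3
Clearance = -2Marker - Response - 4  [with Marker=-1, Response=3]  = -5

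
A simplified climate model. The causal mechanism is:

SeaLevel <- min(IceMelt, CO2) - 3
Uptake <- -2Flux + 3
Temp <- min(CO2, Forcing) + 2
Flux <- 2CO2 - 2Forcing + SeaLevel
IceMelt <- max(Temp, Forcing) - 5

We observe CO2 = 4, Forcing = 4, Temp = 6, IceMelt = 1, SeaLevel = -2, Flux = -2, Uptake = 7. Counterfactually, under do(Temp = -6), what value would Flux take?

The intervention breaks the incoming arrows to Temp: Temp <- min(CO2, Forcing) + 2 no longer applies, and Temp = -6.
IceMelt = max(Temp, Forcing) - 5  [with Temp=-6, Forcing=4]  = -1
SeaLevel = min(IceMelt, CO2) - 3  [with IceMelt=-1, CO2=4]  = -4
Flux = 2CO2 - 2Forcing + SeaLevel  [with CO2=4, Forcing=4, SeaLevel=-4]  = -4

-4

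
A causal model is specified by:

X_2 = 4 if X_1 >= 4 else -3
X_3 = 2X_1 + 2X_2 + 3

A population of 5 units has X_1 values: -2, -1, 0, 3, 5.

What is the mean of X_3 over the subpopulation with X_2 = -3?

-3

Observing X_2=-3 restricts to units where X_2's equation naturally yields -3: X_1 ∈ {-2, -1, 0, 3}. In that subpopulation X_3 = -7, -5, -3, 3, mean -3.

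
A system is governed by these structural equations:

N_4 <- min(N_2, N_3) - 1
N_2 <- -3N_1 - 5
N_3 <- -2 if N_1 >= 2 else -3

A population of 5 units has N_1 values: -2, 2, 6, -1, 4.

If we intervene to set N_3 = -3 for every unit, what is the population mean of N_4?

Every unit gets N_3=-3 under the intervention. N_4 values become -4, -12, -24, -4, -18; E[N_4|do(N_3=-3)] = -12.4.

-12.4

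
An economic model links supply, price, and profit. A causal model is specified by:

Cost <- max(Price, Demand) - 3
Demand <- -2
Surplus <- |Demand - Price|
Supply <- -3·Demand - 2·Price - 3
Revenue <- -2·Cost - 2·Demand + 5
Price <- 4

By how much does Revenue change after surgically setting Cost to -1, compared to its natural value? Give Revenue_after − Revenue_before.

4

Intervening sets Cost = -1 and removes its equation (Cost <- max(Price, Demand) - 3).
Revenue = -2·Cost - 2·Demand + 5  [with Cost=-1, Demand=-2]  = 11
Without intervention: Cost = max(Price, Demand) - 3  [with Price=4, Demand=-2]  = 1; Revenue = -2·Cost - 2·Demand + 5  [with Cost=1, Demand=-2]  = 7.
Change = 11 − 7 = 4.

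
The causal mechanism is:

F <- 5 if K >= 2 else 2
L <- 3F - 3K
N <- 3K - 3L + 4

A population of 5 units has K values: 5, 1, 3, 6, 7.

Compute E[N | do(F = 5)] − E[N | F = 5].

Under do(F=5), F's equation is replaced by F=5 for every unit. Per-unit N: 19, -29, -5, 31, 43. Mean = 11.8.
Conditioning on F=5 selects the 4 unit(s) with K ∈ {5, 3, 6, 7}. Their N values: 19, -5, 31, 43. Mean = 22.
Difference = 11.8 − 22 = -10.2.

-10.2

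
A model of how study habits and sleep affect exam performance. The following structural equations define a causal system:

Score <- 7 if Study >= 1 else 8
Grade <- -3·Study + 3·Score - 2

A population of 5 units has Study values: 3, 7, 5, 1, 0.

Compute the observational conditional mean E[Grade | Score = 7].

Conditioning on Score=7 selects the 4 unit(s) with Study ∈ {3, 7, 5, 1}. Their Grade values: 10, -2, 4, 16. Mean = 7.

7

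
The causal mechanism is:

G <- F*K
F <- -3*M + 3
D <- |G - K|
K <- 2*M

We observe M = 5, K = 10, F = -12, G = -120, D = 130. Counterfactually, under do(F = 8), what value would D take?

70

do(F=8) replaces the equation F <- -3*M + 3 with the constant F = 8.
K = 2*M  [with M=5]  = 10
G = F*K  [with F=8, K=10]  = 80
D = |G - K|  [with G=80, K=10]  = 70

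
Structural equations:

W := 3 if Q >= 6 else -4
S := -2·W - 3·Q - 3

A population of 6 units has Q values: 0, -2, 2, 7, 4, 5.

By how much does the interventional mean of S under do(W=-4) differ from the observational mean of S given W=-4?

Under do(W=-4), W's equation is replaced by W=-4 for every unit. Per-unit S: 5, 11, -1, -16, -7, -10. Mean = -3.
Conditioning on W=-4 selects the 5 unit(s) with Q ∈ {0, -2, 2, 4, 5}. Their S values: 5, 11, -1, -7, -10. Mean = -0.4.
Difference = -3 − (-0.4) = -2.6.

-2.6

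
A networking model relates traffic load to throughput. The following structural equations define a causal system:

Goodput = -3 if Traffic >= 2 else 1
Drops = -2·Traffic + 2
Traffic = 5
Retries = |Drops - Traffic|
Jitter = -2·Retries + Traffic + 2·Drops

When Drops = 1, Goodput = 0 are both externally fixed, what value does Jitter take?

The joint intervention fixes Drops = 1, Goodput = 0, removing each variable's own equation.
Retries = |Drops - Traffic|  [with Drops=1, Traffic=5]  = 4
Jitter = -2·Retries + Traffic + 2·Drops  [with Retries=4, Traffic=5, Drops=1]  = -1

-1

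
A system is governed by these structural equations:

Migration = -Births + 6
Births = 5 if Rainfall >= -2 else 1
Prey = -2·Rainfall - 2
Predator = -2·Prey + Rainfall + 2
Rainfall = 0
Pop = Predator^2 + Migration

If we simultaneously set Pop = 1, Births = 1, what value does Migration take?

5

Setting Pop = 1, Births = 1 by intervention discards those variables' equations.
Migration = -Births + 6  [with Births=1]  = 5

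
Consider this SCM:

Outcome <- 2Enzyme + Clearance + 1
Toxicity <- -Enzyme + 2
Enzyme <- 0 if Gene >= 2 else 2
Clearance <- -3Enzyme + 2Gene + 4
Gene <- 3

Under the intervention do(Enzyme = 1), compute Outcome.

10

do(Enzyme=1) replaces the equation Enzyme <- 0 if Gene >= 2 else 2 with the constant Enzyme = 1.
Clearance = -3Enzyme + 2Gene + 4  [with Enzyme=1, Gene=3]  = 7
Outcome = 2Enzyme + Clearance + 1  [with Enzyme=1, Clearance=7]  = 10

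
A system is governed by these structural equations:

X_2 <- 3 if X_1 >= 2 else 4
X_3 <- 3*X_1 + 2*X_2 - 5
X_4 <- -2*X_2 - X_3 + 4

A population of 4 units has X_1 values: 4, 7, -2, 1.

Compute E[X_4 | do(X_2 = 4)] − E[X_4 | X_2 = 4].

-9

Every unit gets X_2=4 under the intervention. X_4 values become -19, -28, -1, -10; E[X_4|do(X_2=4)] = -14.5.
Observing X_2=4 restricts to units where X_2's equation naturally yields 4: X_1 ∈ {-2, 1}. In that subpopulation X_4 = -1, -10, mean -5.5.
Difference = -14.5 − (-5.5) = -9.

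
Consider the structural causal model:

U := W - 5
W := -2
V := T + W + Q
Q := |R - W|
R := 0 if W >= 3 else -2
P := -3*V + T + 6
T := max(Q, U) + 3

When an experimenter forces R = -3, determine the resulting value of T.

do(R=-3) replaces the equation R := 0 if W >= 3 else -2 with the constant R = -3.
U = W - 5  [with W=-2]  = -7
Q = |R - W|  [with R=-3, W=-2]  = 1
T = max(Q, U) + 3  [with Q=1, U=-7]  = 4

4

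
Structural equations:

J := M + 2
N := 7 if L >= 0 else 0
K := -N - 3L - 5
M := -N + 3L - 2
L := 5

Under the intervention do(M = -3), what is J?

do(M=-3) replaces the equation M := -N + 3L - 2 with the constant M = -3.
J = M + 2  [with M=-3]  = -1

-1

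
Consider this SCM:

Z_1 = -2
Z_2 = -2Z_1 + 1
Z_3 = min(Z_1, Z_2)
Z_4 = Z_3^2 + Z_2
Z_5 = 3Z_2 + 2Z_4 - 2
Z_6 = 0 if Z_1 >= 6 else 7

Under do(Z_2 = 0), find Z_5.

do(Z_2=0) replaces the equation Z_2 = -2Z_1 + 1 with the constant Z_2 = 0.
Z_3 = min(Z_1, Z_2)  [with Z_1=-2, Z_2=0]  = -2
Z_4 = Z_3^2 + Z_2  [with Z_3=-2, Z_2=0]  = 4
Z_5 = 3Z_2 + 2Z_4 - 2  [with Z_2=0, Z_4=4]  = 6

6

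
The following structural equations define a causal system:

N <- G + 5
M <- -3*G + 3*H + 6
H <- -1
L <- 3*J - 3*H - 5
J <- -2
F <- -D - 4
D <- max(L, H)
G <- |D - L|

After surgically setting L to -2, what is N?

6

The intervention breaks the incoming arrows to L: L <- 3*J - 3*H - 5 no longer applies, and L = -2.
D = max(L, H)  [with L=-2, H=-1]  = -1
G = |D - L|  [with D=-1, L=-2]  = 1
N = G + 5  [with G=1]  = 6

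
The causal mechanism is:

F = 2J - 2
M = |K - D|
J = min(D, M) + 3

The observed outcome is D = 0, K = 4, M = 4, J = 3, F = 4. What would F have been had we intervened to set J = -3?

Intervening sets J = -3 and removes its equation (J = min(D, M) + 3).
F = 2J - 2  [with J=-3]  = -8

-8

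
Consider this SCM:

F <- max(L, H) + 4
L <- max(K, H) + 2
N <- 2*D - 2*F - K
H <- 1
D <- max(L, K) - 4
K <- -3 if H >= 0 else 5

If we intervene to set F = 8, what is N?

-15

The intervention breaks the incoming arrows to F: F <- max(L, H) + 4 no longer applies, and F = 8.
K = -3 if H >= 0 else 5  [with H=1]  = -3
L = max(K, H) + 2  [with K=-3, H=1]  = 3
D = max(L, K) - 4  [with L=3, K=-3]  = -1
N = 2*D - 2*F - K  [with D=-1, F=8, K=-3]  = -15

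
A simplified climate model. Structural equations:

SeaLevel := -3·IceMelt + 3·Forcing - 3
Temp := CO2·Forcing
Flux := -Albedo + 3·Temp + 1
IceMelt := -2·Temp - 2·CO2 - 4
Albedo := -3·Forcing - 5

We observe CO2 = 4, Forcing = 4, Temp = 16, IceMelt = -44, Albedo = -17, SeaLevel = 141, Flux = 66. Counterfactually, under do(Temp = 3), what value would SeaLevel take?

The intervention breaks the incoming arrows to Temp: Temp := CO2·Forcing no longer applies, and Temp = 3.
IceMelt = -2·Temp - 2·CO2 - 4  [with Temp=3, CO2=4]  = -18
SeaLevel = -3·IceMelt + 3·Forcing - 3  [with IceMelt=-18, Forcing=4]  = 63

63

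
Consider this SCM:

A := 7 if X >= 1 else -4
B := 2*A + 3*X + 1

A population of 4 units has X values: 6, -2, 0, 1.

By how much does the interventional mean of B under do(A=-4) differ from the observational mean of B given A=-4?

6.75

Under do(A=-4), A's equation is replaced by A=-4 for every unit. Per-unit B: 11, -13, -7, -4. Mean = -3.25.
E[B|A=-4] averages over only the 2 units with A=-4 (X = -2, 0): B = -13, -7, mean -10.
Difference = -3.25 − (-10) = 6.75.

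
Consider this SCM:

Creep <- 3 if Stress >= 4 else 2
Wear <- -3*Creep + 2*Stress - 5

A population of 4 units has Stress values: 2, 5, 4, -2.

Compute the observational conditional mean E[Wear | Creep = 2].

-11

E[Wear|Creep=2] averages over only the 2 units with Creep=2 (Stress = 2, -2): Wear = -7, -15, mean -11.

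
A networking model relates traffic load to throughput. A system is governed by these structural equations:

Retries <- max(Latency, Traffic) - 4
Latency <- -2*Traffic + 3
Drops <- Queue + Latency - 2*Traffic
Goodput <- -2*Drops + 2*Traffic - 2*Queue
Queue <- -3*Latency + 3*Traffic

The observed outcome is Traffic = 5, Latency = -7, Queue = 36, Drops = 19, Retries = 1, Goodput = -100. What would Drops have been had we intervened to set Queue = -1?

-18

The intervention breaks the incoming arrows to Queue: Queue <- -3*Latency + 3*Traffic no longer applies, and Queue = -1.
Latency = -2*Traffic + 3  [with Traffic=5]  = -7
Drops = Queue + Latency - 2*Traffic  [with Queue=-1, Latency=-7, Traffic=5]  = -18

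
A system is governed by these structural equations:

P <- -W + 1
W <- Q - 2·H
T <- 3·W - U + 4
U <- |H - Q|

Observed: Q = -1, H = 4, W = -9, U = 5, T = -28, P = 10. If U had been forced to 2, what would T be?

Intervening sets U = 2 and removes its equation (U <- |H - Q|).
W = Q - 2·H  [with Q=-1, H=4]  = -9
T = 3·W - U + 4  [with W=-9, U=2]  = -25

-25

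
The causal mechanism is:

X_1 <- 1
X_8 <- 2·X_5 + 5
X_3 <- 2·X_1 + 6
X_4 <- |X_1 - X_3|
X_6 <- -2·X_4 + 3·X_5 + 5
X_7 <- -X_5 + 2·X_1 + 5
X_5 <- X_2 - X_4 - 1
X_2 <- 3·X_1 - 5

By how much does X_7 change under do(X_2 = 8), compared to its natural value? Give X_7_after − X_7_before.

Under do(X_2=8), the mechanism X_2 <- 3·X_1 - 5 is discarded; X_2 is fixed at 8.
X_3 = 2·X_1 + 6  [with X_1=1]  = 8
X_4 = |X_1 - X_3|  [with X_1=1, X_3=8]  = 7
X_5 = X_2 - X_4 - 1  [with X_2=8, X_4=7]  = 0
X_7 = -X_5 + 2·X_1 + 5  [with X_5=0, X_1=1]  = 7
Without intervention: X_2 = 3·X_1 - 5  [with X_1=1]  = -2; X_3 = 2·X_1 + 6  [with X_1=1]  = 8; X_4 = |X_1 - X_3|  [with X_1=1, X_3=8]  = 7; X_5 = X_2 - X_4 - 1  [with X_2=-2, X_4=7]  = -10; X_7 = -X_5 + 2·X_1 + 5  [with X_5=-10, X_1=1]  = 17.
Change = 7 − 17 = -10.

-10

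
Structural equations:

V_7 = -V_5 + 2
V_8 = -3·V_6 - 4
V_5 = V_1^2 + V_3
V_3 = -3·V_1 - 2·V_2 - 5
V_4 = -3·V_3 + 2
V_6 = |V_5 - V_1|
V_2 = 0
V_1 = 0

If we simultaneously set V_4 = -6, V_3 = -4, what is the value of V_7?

6

The joint intervention fixes V_4 = -6, V_3 = -4, removing each variable's own equation.
V_5 = V_1^2 + V_3  [with V_1=0, V_3=-4]  = -4
V_7 = -V_5 + 2  [with V_5=-4]  = 6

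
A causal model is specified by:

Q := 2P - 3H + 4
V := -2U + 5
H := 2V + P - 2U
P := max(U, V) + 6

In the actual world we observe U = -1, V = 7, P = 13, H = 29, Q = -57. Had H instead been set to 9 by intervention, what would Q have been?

3

Intervening sets H = 9 and removes its equation (H := 2V + P - 2U).
V = -2U + 5  [with U=-1]  = 7
P = max(U, V) + 6  [with U=-1, V=7]  = 13
Q = 2P - 3H + 4  [with P=13, H=9]  = 3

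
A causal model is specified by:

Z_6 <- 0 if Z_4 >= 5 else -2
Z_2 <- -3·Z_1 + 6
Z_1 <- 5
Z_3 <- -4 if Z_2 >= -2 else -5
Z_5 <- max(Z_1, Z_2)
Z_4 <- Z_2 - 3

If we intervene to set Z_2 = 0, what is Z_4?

Under do(Z_2=0), the mechanism Z_2 <- -3·Z_1 + 6 is discarded; Z_2 is fixed at 0.
Z_4 = Z_2 - 3  [with Z_2=0]  = -3

-3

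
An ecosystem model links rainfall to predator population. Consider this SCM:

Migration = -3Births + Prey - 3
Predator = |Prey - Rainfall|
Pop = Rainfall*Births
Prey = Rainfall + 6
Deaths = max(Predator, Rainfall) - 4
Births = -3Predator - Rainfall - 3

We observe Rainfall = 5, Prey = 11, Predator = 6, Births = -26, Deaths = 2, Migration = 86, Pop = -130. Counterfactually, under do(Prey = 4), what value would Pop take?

Under do(Prey=4), the mechanism Prey = Rainfall + 6 is discarded; Prey is fixed at 4.
Predator = |Prey - Rainfall|  [with Prey=4, Rainfall=5]  = 1
Births = -3Predator - Rainfall - 3  [with Predator=1, Rainfall=5]  = -11
Pop = Rainfall*Births  [with Rainfall=5, Births=-11]  = -55

-55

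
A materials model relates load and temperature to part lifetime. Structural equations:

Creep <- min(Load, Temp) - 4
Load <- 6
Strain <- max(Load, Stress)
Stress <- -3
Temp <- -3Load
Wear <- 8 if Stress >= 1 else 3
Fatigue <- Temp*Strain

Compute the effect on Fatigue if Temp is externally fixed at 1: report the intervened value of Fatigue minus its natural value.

114

The intervention breaks the incoming arrows to Temp: Temp <- -3Load no longer applies, and Temp = 1.
Strain = max(Load, Stress)  [with Load=6, Stress=-3]  = 6
Fatigue = Temp*Strain  [with Temp=1, Strain=6]  = 6
Without intervention: Strain = max(Load, Stress)  [with Load=6, Stress=-3]  = 6; Temp = -3Load  [with Load=6]  = -18; Fatigue = Temp*Strain  [with Temp=-18, Strain=6]  = -108.
Change = 6 − (-108) = 114.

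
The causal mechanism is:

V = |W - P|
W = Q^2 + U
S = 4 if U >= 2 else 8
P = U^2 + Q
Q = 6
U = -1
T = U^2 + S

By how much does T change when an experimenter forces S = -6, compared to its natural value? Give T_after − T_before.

-14

Intervening sets S = -6 and removes its equation (S = 4 if U >= 2 else 8).
T = U^2 + S  [with U=-1, S=-6]  = -5
Without intervention: S = 4 if U >= 2 else 8  [with U=-1]  = 8; T = U^2 + S  [with U=-1, S=8]  = 9.
Change = -5 − 9 = -14.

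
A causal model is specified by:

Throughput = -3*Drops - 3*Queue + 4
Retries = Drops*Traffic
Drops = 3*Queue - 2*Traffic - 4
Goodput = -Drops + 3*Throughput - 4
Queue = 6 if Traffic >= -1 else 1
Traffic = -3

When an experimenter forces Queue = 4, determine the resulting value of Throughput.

do(Queue=4) replaces the equation Queue = 6 if Traffic >= -1 else 1 with the constant Queue = 4.
Drops = 3*Queue - 2*Traffic - 4  [with Queue=4, Traffic=-3]  = 14
Throughput = -3*Drops - 3*Queue + 4  [with Drops=14, Queue=4]  = -50

-50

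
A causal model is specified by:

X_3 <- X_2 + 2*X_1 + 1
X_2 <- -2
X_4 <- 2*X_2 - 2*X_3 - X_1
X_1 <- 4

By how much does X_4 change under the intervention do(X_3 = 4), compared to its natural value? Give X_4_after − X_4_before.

6

The intervention breaks the incoming arrows to X_3: X_3 <- X_2 + 2*X_1 + 1 no longer applies, and X_3 = 4.
X_4 = 2*X_2 - 2*X_3 - X_1  [with X_2=-2, X_3=4, X_1=4]  = -16
Without intervention: X_3 = X_2 + 2*X_1 + 1  [with X_2=-2, X_1=4]  = 7; X_4 = 2*X_2 - 2*X_3 - X_1  [with X_2=-2, X_3=7, X_1=4]  = -22.
Change = -16 − (-22) = 6.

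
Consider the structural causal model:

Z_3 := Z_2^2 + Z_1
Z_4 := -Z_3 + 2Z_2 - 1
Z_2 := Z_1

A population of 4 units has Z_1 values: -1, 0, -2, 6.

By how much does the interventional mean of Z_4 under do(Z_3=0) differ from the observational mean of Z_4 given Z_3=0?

Under do(Z_3=0), Z_3's equation is replaced by Z_3=0 for every unit. Per-unit Z_4: -3, -1, -5, 11. Mean = 0.5.
Conditioning on Z_3=0 selects the 2 unit(s) with Z_1 ∈ {-1, 0}. Their Z_4 values: -3, -1. Mean = -2.
Difference = 0.5 − (-2) = 2.5.

2.5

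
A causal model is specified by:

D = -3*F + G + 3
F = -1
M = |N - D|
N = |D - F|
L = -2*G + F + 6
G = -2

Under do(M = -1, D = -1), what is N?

0

Under do(M = -1, D = -1), each intervened variable's structural equation is replaced by its fixed value.
N = |D - F|  [with D=-1, F=-1]  = 0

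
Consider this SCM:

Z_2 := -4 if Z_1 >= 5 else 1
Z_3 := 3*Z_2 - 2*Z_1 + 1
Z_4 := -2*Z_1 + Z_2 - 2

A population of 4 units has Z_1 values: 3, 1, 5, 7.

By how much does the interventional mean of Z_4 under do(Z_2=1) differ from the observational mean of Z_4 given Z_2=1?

The intervention sets Z_2=1 in all 4 units regardless of Z_1. Recomputing Z_4 per unit gives -7, -3, -11, -15; average -9.
E[Z_4|Z_2=1] averages over only the 2 units with Z_2=1 (Z_1 = 3, 1): Z_4 = -7, -3, mean -5.
Difference = -9 − (-5) = -4.

-4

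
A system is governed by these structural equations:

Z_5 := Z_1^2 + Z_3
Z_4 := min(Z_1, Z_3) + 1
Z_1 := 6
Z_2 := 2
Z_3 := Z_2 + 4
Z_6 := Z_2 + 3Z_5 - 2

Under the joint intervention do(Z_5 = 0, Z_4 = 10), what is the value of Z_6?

Setting Z_5 = 0, Z_4 = 10 by intervention discards those variables' equations.
Z_6 = Z_2 + 3Z_5 - 2  [with Z_2=2, Z_5=0]  = 0

0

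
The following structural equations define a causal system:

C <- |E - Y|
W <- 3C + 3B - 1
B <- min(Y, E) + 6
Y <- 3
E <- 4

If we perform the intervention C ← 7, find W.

47

Intervening sets C = 7 and removes its equation (C <- |E - Y|).
B = min(Y, E) + 6  [with Y=3, E=4]  = 9
W = 3C + 3B - 1  [with C=7, B=9]  = 47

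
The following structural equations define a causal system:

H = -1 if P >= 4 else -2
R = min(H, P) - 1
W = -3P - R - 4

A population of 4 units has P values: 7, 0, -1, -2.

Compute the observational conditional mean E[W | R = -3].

2

E[W|R=-3] averages over only the 3 units with R=-3 (P = 0, -1, -2): W = -1, 2, 5, mean 2.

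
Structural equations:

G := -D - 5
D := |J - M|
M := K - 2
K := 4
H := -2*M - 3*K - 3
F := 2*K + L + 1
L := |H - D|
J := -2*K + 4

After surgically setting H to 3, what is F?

12

The intervention breaks the incoming arrows to H: H := -2*M - 3*K - 3 no longer applies, and H = 3.
J = -2*K + 4  [with K=4]  = -4
M = K - 2  [with K=4]  = 2
D = |J - M|  [with J=-4, M=2]  = 6
L = |H - D|  [with H=3, D=6]  = 3
F = 2*K + L + 1  [with K=4, L=3]  = 12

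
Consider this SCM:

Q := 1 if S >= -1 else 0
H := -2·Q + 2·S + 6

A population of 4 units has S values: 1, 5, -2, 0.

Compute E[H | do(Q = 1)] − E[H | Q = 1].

Every unit gets Q=1 under the intervention. H values become 6, 14, 0, 4; E[H|do(Q=1)] = 6.
Observing Q=1 restricts to units where Q's equation naturally yields 1: S ∈ {1, 5, 0}. In that subpopulation H = 6, 14, 4, mean 8.
Difference = 6 − 8 = -2.

-2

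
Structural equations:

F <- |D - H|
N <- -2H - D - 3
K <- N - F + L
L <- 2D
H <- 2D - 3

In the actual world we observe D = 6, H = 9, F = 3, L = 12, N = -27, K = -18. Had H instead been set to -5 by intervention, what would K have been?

2

Under do(H=-5), the mechanism H <- 2D - 3 is discarded; H is fixed at -5.
F = |D - H|  [with D=6, H=-5]  = 11
L = 2D  [with D=6]  = 12
N = -2H - D - 3  [with H=-5, D=6]  = 1
K = N - F + L  [with N=1, F=11, L=12]  = 2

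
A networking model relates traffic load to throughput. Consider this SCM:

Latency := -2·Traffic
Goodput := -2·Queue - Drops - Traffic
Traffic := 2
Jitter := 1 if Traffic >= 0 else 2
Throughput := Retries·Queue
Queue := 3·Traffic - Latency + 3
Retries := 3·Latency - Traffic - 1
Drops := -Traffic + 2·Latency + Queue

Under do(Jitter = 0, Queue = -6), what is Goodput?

26

Setting Jitter = 0, Queue = -6 by intervention discards those variables' equations.
Latency = -2·Traffic  [with Traffic=2]  = -4
Drops = -Traffic + 2·Latency + Queue  [with Traffic=2, Latency=-4, Queue=-6]  = -16
Goodput = -2·Queue - Drops - Traffic  [with Queue=-6, Drops=-16, Traffic=2]  = 26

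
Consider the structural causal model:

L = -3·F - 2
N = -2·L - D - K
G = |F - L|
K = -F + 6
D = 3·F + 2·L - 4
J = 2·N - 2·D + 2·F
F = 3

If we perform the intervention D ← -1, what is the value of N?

do(D=-1) replaces the equation D = 3·F + 2·L - 4 with the constant D = -1.
L = -3·F - 2  [with F=3]  = -11
K = -F + 6  [with F=3]  = 3
N = -2·L - D - K  [with L=-11, D=-1, K=3]  = 20

20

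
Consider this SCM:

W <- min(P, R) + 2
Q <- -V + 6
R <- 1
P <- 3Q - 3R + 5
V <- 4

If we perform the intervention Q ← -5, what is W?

-11

do(Q=-5) replaces the equation Q <- -V + 6 with the constant Q = -5.
P = 3Q - 3R + 5  [with Q=-5, R=1]  = -13
W = min(P, R) + 2  [with P=-13, R=1]  = -11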